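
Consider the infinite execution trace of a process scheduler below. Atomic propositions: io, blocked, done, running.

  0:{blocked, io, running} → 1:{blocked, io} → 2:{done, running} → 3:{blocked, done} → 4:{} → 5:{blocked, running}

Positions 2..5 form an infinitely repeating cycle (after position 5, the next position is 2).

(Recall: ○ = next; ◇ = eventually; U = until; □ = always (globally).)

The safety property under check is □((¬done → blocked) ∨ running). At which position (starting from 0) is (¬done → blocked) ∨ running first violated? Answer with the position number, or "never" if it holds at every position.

Check (¬done → blocked) ∨ running at each position in order: 0 ✓, 1 ✓, 2 ✓, 3 ✓.
At position 4 the labels are {}, so (¬done → blocked) ∨ running is false there. This is the first violation.

4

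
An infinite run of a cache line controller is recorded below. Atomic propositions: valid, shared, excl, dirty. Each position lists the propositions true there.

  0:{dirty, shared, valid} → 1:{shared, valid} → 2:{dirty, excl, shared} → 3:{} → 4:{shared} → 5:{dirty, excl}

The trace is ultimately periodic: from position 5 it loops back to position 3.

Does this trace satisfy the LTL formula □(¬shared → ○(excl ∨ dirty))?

¬shared → ○(excl ∨ dirty) must hold at every position from 0 onward. It fails at position 3, so □(¬shared → ○(excl ∨ dirty)) is false.
Positions where ¬shared holds: 3, 5.
Check ○(excl ∨ dirty) at each: 3→fails, 5→fails.

Does not hold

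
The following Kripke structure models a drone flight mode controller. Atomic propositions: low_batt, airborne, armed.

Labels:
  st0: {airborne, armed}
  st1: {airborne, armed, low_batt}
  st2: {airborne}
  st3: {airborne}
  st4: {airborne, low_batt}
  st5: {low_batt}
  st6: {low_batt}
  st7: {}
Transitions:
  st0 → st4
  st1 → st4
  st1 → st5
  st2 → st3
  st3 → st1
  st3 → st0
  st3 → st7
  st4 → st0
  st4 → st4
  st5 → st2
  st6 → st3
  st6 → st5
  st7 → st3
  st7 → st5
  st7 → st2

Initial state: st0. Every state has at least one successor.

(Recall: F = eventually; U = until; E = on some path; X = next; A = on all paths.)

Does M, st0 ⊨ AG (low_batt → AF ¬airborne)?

States satisfying low_batt → AF ¬airborne: {st0, st2, st3, st5, st6, st7}.
States satisfying AG (low_batt → AF ¬airborne): ∅.
st4 is reachable from st0 and violates low_batt → AF ¬airborne, so AG fails at st0.
st0 ∉ Sat(AG (low_batt → AF ¬airborne)).

No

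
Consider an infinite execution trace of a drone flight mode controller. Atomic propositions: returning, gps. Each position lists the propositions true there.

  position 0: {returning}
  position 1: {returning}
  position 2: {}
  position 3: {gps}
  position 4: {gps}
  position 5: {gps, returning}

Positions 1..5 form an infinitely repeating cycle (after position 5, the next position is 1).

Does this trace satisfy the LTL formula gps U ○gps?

Walking from position 0: at position 0, ○gps has not yet held and gps fails, so gps U ○gps is false.

No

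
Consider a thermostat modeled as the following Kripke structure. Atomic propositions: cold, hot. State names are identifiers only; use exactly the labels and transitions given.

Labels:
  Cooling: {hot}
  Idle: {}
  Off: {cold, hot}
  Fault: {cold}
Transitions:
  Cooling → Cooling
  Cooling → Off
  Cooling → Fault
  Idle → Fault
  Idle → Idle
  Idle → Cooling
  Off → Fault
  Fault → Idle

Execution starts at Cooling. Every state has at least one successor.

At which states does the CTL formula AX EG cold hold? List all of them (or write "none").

States satisfying EG cold: ∅.
States satisfying AX EG cold: ∅.

none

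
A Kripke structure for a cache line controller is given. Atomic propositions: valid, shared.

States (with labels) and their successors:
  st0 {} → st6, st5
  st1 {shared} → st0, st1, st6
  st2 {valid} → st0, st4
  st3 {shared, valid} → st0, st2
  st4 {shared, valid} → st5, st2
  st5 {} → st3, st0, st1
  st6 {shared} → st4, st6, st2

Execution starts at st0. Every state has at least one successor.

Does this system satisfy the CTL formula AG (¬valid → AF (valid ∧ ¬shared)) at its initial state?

States satisfying ¬valid → AF (valid ∧ ¬shared): {st2, st3, st4}.
States satisfying AG (¬valid → AF (valid ∧ ¬shared)): ∅.
st0 is reachable from st0 and violates ¬valid → AF (valid ∧ ¬shared), so AG fails at st0.
st0 ∉ Sat(AG (¬valid → AF (valid ∧ ¬shared))).

Violated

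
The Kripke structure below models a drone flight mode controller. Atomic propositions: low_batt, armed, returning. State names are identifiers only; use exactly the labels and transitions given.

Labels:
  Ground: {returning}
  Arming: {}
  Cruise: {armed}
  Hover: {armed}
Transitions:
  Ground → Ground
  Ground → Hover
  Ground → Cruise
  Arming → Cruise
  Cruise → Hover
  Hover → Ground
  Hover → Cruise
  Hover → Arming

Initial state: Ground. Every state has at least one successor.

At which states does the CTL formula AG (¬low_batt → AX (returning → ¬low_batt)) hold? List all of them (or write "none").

States satisfying ¬low_batt → AX (returning → ¬low_batt): {Ground, Arming, Cruise, Hover}.
States satisfying AG (¬low_batt → AX (returning → ¬low_batt)): {Ground, Arming, Cruise, Hover}.

{Ground, Arming, Cruise, Hover}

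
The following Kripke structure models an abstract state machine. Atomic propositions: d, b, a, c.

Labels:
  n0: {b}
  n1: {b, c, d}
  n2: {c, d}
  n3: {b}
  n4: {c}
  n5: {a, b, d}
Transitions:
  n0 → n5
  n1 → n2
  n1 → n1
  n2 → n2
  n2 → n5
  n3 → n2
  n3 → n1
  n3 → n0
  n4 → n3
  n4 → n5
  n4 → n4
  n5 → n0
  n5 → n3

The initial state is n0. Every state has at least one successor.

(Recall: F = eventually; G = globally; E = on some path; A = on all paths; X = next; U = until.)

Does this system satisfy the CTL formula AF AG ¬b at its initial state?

No

States satisfying AG ¬b: ∅.
States satisfying AF AG ¬b: ∅.
There is a path from n0 along which AG ¬b never holds.
n0 ∉ Sat(AF AG ¬b).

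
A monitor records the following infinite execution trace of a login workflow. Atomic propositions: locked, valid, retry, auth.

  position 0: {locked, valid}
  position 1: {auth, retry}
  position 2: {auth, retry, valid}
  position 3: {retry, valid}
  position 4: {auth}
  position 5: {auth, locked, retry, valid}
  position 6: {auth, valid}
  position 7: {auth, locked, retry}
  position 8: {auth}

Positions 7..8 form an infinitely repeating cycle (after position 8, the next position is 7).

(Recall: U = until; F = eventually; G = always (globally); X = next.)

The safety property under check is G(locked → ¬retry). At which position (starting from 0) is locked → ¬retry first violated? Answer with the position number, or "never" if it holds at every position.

Check locked → ¬retry at each position in order: 0 ✓, 1 ✓, 2 ✓, 3 ✓, 4 ✓.
At position 5 the labels are {auth, locked, retry, valid}, so locked → ¬retry is false there. This is the first violation.

5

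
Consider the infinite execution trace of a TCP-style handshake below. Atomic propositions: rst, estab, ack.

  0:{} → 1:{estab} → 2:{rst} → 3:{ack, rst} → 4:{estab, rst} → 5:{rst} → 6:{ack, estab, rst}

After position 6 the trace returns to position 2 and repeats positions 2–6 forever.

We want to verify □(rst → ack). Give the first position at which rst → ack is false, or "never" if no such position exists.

Check rst → ack at each position in order: 0 ✓, 1 ✓.
At position 2 the labels are {rst}, so rst → ack is false there. This is the first violation.

2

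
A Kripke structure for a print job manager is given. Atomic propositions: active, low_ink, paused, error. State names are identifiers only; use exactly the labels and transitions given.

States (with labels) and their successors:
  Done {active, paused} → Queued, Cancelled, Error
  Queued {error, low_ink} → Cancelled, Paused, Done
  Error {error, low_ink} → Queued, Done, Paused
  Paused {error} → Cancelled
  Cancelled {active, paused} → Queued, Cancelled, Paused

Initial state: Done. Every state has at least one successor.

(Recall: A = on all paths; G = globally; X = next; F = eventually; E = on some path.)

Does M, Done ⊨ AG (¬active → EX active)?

States satisfying ¬active → EX active: {Done, Queued, Error, Paused, Cancelled}.
States satisfying AG (¬active → EX active): {Done, Queued, Error, Paused, Cancelled}.
Every state reachable from Done satisfies ¬active → EX active.
Done ∈ Sat(AG (¬active → EX active)).

Holds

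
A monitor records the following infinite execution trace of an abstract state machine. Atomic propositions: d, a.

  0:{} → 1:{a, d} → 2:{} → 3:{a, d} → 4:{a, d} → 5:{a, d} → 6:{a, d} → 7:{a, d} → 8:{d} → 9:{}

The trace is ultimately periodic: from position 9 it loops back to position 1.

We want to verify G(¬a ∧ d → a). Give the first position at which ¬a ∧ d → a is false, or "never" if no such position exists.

8

Check ¬a ∧ d → a at each position in order: 0 ✓, 1 ✓, 2 ✓, 3 ✓, 4 ✓, 5 ✓, 6 ✓, 7 ✓.
At position 8 the labels are {d}, so ¬a ∧ d → a is false there. This is the first violation.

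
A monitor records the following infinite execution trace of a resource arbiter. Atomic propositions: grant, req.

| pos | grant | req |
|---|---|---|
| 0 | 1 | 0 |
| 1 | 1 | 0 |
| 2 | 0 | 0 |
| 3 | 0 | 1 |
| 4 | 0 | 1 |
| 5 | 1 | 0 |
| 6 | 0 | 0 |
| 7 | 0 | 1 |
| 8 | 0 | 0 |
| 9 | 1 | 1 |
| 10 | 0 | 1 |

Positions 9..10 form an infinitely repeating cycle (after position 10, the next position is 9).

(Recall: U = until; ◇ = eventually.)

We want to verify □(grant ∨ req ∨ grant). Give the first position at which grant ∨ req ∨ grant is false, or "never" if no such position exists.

Check grant ∨ req ∨ grant at each position in order: 0 ✓, 1 ✓.
At position 2 the labels are {}, so grant ∨ req ∨ grant is false there. This is the first violation.

2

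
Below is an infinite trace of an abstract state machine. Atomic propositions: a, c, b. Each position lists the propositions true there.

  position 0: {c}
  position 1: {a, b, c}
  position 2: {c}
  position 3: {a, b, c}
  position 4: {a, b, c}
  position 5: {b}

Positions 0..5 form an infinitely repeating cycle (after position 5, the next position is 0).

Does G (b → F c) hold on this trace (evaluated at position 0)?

Yes

b → F c holds at every position 0..5, and those are all positions ever visited, so G (b → F c) holds.
Positions where b holds: 1, 3, 4, 5.
Check F c at each: 1→ok, 3→ok, 4→ok, 5→ok.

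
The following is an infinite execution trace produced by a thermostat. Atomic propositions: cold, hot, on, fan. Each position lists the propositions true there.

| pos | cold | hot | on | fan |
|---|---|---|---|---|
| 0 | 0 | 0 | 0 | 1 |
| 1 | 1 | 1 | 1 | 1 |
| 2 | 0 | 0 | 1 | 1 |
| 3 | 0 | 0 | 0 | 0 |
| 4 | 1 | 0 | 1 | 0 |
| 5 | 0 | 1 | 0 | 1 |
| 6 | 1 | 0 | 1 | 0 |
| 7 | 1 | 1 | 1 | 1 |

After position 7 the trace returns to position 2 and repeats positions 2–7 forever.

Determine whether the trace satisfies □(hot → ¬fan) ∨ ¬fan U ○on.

Holds

hot → ¬fan must hold at every position from 0 onward. It fails at position 1, so □(hot → ¬fan) is false.
Positions where hot holds: 1, 5, 7.
Check ¬fan at each: 1→fails, 5→fails, 7→fails.
Walking from position 0: ○on first holds at position 0, and ¬fan holds at every earlier position along the way, so ¬fan U ○on holds.
At position 0: □(hot → ¬fan) is false; ¬fan U ○on is true; so □(hot → ¬fan) ∨ ¬fan U ○on is true.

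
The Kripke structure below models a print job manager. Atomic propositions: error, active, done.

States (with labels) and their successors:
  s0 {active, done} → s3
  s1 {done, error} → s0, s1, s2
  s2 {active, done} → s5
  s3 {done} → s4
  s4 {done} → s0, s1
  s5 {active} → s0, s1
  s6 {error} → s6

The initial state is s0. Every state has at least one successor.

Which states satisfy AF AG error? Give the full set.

States satisfying AG error: {s6}.
States satisfying AF AG error: {s6}.

{s6}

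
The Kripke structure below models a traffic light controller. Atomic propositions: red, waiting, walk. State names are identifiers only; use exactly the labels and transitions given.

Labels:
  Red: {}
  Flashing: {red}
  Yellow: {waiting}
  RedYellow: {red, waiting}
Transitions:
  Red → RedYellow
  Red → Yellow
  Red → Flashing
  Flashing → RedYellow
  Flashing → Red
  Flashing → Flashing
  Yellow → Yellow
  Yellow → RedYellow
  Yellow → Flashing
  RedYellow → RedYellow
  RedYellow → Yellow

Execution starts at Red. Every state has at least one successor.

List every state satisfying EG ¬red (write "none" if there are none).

{Red, Yellow}

States satisfying ¬red: {Red, Yellow}.
States satisfying EG ¬red: {Red, Yellow}.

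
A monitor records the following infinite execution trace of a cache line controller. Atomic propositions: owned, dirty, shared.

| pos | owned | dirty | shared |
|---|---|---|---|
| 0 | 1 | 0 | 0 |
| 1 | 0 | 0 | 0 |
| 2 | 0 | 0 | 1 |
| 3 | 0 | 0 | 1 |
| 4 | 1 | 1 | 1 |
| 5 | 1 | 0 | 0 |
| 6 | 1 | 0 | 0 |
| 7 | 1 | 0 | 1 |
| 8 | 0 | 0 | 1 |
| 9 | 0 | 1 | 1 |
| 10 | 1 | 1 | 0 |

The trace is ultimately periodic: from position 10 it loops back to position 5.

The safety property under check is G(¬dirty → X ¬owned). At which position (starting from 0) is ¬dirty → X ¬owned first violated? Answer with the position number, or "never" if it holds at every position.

3

Check ¬dirty → X ¬owned at each position in order: 0 ✓, 1 ✓, 2 ✓.
At position 3 the labels are {shared} and the next position 4 has {dirty, owned, shared}, so ¬dirty → X ¬owned is false there. This is the first violation.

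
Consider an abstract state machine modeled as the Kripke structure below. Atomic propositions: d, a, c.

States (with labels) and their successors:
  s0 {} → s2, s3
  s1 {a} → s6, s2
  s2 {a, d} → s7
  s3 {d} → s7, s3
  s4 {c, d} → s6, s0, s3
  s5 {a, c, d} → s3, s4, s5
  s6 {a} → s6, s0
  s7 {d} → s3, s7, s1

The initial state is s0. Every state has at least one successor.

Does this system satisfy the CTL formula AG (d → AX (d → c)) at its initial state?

States satisfying d → AX (d → c): {s0, s1, s6}.
States satisfying AG (d → AX (d → c)): ∅.
s2 is reachable from s0 and violates d → AX (d → c), so AG fails at s0.
s0 ∉ Sat(AG (d → AX (d → c))).

No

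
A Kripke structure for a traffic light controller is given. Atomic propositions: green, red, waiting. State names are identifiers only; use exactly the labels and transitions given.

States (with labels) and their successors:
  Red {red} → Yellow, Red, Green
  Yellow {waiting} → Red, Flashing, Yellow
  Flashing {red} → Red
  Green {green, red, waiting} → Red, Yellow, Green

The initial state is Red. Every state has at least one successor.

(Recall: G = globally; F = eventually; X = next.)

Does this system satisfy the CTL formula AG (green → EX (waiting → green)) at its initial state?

Yes

States satisfying green → EX (waiting → green): {Red, Yellow, Flashing, Green}.
States satisfying AG (green → EX (waiting → green)): {Red, Yellow, Flashing, Green}.
Every state reachable from Red satisfies green → EX (waiting → green).
Red ∈ Sat(AG (green → EX (waiting → green))).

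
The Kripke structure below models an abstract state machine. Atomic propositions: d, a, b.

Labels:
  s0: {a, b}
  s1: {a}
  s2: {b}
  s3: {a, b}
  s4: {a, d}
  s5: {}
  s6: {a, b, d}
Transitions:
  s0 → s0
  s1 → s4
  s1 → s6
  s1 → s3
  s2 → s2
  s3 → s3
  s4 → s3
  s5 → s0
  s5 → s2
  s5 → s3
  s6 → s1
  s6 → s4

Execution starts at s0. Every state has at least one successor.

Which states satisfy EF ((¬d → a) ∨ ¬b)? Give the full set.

States satisfying (¬d → a) ∨ ¬b: {s0, s1, s3, s4, s5, s6}.
States satisfying EF ((¬d → a) ∨ ¬b): {s0, s1, s3, s4, s5, s6}.

{s0, s1, s3, s4, s5, s6}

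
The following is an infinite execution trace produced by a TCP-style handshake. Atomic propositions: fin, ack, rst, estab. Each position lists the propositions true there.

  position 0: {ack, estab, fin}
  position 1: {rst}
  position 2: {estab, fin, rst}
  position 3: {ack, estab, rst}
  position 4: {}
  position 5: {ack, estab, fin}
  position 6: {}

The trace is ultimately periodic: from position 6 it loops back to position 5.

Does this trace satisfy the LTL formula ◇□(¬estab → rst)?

No

□(¬estab → rst) is false at every position 0..6, so it never becomes true and ◇□(¬estab → rst) fails.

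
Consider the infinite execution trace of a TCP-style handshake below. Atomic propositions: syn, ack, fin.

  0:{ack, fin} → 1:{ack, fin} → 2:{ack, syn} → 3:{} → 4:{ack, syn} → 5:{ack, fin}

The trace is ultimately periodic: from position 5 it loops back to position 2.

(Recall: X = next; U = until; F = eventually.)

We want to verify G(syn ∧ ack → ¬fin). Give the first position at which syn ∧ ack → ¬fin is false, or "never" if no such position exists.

never

syn ∧ ack → ¬fin holds at every position 0..5, and those are all the positions the trace ever visits, so the invariant G(syn ∧ ack → ¬fin) is never violated.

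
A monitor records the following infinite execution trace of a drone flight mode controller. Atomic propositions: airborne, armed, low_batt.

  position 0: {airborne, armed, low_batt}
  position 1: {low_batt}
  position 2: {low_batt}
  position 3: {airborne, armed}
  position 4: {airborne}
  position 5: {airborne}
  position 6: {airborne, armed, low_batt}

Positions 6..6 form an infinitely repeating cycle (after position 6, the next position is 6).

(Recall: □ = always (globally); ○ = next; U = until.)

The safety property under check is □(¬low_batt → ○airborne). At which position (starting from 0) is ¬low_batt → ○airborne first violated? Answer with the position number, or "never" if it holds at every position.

never

¬low_batt → ○airborne holds at every position 0..6, and those are all the positions the trace ever visits, so the invariant □(¬low_batt → ○airborne) is never violated.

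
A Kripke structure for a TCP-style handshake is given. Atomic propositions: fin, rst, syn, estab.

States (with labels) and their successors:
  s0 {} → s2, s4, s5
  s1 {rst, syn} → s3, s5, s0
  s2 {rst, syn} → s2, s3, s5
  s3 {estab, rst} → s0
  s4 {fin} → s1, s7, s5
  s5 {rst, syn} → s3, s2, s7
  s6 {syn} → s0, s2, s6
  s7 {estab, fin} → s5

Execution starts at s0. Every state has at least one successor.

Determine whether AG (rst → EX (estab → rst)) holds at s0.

States satisfying rst → EX (estab → rst): {s0, s1, s2, s3, s4, s5, s6, s7}.
States satisfying AG (rst → EX (estab → rst)): {s0, s1, s2, s3, s4, s5, s6, s7}.
Every state reachable from s0 satisfies rst → EX (estab → rst).
s0 ∈ Sat(AG (rst → EX (estab → rst))).

Yes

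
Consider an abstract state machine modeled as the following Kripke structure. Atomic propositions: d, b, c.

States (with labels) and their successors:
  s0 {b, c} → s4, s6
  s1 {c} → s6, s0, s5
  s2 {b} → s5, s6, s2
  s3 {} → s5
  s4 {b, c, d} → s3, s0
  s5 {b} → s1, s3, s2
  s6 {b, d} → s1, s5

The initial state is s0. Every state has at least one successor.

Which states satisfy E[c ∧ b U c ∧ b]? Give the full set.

{s0, s4}

States satisfying c ∧ b: {s0, s4}.
States satisfying E[c ∧ b U c ∧ b]: {s0, s4}.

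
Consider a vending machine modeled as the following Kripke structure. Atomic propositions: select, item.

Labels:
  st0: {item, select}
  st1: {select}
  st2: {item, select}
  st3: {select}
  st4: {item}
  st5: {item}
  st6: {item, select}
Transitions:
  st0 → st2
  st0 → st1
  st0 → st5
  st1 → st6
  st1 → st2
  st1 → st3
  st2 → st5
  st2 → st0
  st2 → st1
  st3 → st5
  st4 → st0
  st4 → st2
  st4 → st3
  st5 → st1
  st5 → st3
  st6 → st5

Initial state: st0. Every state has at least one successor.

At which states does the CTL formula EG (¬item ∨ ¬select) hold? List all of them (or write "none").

States satisfying ¬item ∨ ¬select: {st1, st3, st4, st5}.
States satisfying EG (¬item ∨ ¬select): {st1, st3, st4, st5}.

{st1, st3, st4, st5}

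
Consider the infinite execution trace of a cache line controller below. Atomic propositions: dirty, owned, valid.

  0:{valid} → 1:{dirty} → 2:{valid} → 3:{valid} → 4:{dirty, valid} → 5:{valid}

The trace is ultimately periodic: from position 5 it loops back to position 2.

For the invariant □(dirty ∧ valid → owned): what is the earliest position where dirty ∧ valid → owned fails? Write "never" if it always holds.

Check dirty ∧ valid → owned at each position in order: 0 ✓, 1 ✓, 2 ✓, 3 ✓.
At position 4 the labels are {dirty, valid}, so dirty ∧ valid → owned is false there. This is the first violation.

4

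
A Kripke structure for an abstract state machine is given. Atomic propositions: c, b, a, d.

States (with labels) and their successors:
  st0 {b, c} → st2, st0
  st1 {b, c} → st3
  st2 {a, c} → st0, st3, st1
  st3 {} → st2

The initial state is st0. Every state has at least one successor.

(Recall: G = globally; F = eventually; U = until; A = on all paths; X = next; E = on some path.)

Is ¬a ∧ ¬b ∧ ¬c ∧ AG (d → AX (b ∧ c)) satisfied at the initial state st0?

States satisfying ¬a: {st0, st1, st3}.
States satisfying ¬b: {st2, st3}.
States satisfying ¬a ∧ ¬b: {st3}.
States satisfying ¬c: {st3}.
States satisfying ¬a ∧ ¬b ∧ ¬c: {st3}.
States satisfying d → AX (b ∧ c): {st0, st1, st2, st3}.
States satisfying AG (d → AX (b ∧ c)): {st0, st1, st2, st3}.
States satisfying ¬a ∧ ¬b ∧ ¬c ∧ AG (d → AX (b ∧ c)): {st3}.
st0 ∉ Sat(¬a ∧ ¬b ∧ ¬c ∧ AG (d → AX (b ∧ c))).

Does not hold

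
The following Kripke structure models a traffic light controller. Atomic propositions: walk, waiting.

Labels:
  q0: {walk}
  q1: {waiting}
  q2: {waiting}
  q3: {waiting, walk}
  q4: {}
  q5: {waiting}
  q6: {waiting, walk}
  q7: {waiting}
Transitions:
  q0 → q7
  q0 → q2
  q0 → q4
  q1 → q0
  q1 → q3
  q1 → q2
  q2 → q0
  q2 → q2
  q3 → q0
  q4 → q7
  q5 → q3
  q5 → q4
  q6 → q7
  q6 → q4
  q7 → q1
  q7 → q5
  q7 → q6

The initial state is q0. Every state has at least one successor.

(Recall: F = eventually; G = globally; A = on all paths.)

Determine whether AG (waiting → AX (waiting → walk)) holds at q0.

Violated

States satisfying waiting → AX (waiting → walk): {q0, q3, q4, q5}.
States satisfying AG (waiting → AX (waiting → walk)): ∅.
q1 is reachable from q0 and violates waiting → AX (waiting → walk), so AG fails at q0.
q0 ∉ Sat(AG (waiting → AX (waiting → walk))).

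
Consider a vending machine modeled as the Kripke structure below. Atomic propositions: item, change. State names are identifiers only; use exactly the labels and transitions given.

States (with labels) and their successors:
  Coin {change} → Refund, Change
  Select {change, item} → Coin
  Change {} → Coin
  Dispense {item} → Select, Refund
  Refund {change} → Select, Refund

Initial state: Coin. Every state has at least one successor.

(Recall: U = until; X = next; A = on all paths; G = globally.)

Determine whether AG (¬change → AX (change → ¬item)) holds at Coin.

States satisfying ¬change → AX (change → ¬item): {Coin, Select, Change, Refund}.
States satisfying AG (¬change → AX (change → ¬item)): {Coin, Select, Change, Refund}.
Every state reachable from Coin satisfies ¬change → AX (change → ¬item).
Coin ∈ Sat(AG (¬change → AX (change → ¬item))).

Holds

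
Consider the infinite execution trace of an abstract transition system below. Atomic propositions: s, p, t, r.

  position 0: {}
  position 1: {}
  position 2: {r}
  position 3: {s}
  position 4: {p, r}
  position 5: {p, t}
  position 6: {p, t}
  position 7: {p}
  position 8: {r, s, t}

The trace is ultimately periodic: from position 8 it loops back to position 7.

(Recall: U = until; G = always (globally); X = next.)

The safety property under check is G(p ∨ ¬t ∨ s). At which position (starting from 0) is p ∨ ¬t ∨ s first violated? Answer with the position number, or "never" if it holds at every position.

p ∨ ¬t ∨ s holds at every position 0..8, and those are all the positions the trace ever visits, so the invariant G(p ∨ ¬t ∨ s) is never violated.

never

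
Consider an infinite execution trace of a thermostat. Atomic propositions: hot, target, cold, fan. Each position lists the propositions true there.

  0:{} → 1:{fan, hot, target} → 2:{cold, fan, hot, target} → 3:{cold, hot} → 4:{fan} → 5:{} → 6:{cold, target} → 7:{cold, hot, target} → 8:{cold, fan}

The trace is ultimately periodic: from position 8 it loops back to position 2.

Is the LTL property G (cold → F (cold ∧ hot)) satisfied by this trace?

Yes

cold → F (cold ∧ hot) holds at every position 0..8, and those are all positions ever visited, so G (cold → F (cold ∧ hot)) holds.
Positions where cold holds: 2, 3, 6, 7, 8.
Check F (cold ∧ hot) at each: 2→ok, 3→ok, 6→ok, 7→ok, 8→ok.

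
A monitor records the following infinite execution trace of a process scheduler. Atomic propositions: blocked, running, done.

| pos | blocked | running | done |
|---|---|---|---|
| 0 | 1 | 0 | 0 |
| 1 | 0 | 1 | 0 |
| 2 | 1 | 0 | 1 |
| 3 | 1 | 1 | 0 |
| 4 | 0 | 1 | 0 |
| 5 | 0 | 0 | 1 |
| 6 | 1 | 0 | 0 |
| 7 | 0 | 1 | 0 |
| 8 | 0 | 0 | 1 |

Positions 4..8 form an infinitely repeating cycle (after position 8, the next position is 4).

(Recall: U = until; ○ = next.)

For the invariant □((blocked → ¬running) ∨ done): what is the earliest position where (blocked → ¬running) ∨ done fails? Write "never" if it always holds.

3

Check (blocked → ¬running) ∨ done at each position in order: 0 ✓, 1 ✓, 2 ✓.
At position 3 the labels are {blocked, running}, so (blocked → ¬running) ∨ done is false there. This is the first violation.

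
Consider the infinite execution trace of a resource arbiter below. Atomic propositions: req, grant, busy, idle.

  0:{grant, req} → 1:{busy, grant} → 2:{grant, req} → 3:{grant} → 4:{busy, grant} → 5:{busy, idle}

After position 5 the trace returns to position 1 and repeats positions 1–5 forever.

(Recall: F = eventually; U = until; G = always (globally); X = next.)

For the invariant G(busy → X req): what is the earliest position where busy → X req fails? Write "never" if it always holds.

Check busy → X req at each position in order: 0 ✓, 1 ✓, 2 ✓, 3 ✓.
At position 4 the labels are {busy, grant} and the next position 5 has {busy, idle}, so busy → X req is false there. This is the first violation.

4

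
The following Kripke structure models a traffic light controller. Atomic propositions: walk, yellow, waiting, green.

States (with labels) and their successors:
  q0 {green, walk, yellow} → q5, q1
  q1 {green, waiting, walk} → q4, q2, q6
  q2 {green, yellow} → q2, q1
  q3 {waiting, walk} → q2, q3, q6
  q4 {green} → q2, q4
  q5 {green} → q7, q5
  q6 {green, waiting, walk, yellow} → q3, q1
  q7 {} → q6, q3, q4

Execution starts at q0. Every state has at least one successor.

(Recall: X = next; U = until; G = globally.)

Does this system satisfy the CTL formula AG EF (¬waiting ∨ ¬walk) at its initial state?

Satisfied

States satisfying EF (¬waiting ∨ ¬walk): {q0, q1, q2, q3, q4, q5, q6, q7}.
States satisfying AG EF (¬waiting ∨ ¬walk): {q0, q1, q2, q3, q4, q5, q6, q7}.
Every state reachable from q0 satisfies EF (¬waiting ∨ ¬walk).
q0 ∈ Sat(AG EF (¬waiting ∨ ¬walk)).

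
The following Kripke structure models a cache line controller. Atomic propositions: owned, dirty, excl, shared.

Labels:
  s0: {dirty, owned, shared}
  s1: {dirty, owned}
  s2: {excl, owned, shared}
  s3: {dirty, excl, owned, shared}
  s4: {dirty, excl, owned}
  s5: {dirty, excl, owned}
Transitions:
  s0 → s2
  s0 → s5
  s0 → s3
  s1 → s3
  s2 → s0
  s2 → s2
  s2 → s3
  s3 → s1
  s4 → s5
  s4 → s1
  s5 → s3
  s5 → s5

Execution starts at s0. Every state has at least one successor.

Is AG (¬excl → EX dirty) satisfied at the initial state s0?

States satisfying ¬excl → EX dirty: {s0, s1, s2, s3, s4, s5}.
States satisfying AG (¬excl → EX dirty): {s0, s1, s2, s3, s4, s5}.
Every state reachable from s0 satisfies ¬excl → EX dirty.
s0 ∈ Sat(AG (¬excl → EX dirty)).

Satisfied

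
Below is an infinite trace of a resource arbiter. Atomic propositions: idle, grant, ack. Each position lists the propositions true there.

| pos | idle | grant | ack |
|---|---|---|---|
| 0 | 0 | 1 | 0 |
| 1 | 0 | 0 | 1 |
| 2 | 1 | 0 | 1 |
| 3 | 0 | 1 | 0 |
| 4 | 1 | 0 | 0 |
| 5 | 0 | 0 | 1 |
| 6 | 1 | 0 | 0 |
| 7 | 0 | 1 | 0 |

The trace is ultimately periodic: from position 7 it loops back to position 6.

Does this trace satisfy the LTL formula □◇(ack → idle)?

◇(ack → idle) holds at every position 0..7, and those are all positions ever visited, so □◇(ack → idle) holds.

Holds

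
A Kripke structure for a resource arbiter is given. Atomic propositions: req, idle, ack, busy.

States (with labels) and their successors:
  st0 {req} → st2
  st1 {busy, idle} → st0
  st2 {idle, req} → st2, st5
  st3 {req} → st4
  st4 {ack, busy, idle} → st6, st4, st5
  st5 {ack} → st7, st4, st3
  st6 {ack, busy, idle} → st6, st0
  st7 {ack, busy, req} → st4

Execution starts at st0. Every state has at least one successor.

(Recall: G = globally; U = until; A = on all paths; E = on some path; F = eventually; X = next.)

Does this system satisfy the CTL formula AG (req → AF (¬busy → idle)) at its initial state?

Yes

States satisfying req → AF (¬busy → idle): {st0, st1, st2, st3, st4, st5, st6, st7}.
States satisfying AG (req → AF (¬busy → idle)): {st0, st1, st2, st3, st4, st5, st6, st7}.
Every state reachable from st0 satisfies req → AF (¬busy → idle).
st0 ∈ Sat(AG (req → AF (¬busy → idle))).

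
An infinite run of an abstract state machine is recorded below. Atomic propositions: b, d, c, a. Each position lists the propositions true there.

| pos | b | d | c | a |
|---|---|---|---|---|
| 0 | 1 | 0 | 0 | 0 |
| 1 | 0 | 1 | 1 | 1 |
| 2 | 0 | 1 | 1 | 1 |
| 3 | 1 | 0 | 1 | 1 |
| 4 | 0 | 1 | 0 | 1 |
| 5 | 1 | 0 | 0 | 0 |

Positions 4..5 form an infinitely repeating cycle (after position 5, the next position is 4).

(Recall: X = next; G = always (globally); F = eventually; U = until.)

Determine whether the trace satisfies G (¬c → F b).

¬c → F b holds at every position 0..5, and those are all positions ever visited, so G (¬c → F b) holds.
Positions where ¬c holds: 0, 4, 5.
Check F b at each: 0→ok, 4→ok, 5→ok.

Satisfied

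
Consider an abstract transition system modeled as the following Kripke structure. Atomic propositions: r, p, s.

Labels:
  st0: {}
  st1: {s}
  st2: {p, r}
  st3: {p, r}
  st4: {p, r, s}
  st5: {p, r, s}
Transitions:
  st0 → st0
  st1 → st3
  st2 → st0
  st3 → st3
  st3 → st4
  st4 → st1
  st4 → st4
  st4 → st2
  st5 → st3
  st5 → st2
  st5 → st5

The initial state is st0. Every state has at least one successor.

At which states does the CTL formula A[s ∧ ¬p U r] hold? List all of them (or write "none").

States satisfying s ∧ ¬p: {st1}.
States satisfying r: {st2, st3, st4, st5}.
States satisfying A[s ∧ ¬p U r]: {st1, st2, st3, st4, st5}.

{st1, st2, st3, st4, st5}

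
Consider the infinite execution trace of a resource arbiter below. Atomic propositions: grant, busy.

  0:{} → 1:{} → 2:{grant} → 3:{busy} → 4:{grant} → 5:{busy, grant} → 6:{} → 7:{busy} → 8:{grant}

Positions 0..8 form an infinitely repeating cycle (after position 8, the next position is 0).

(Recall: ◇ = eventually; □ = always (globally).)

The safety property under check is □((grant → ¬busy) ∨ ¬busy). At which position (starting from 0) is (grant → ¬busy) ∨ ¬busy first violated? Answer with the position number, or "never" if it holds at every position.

Check (grant → ¬busy) ∨ ¬busy at each position in order: 0 ✓, 1 ✓, 2 ✓, 3 ✓, 4 ✓.
At position 5 the labels are {busy, grant}, so (grant → ¬busy) ∨ ¬busy is false there. This is the first violation.

5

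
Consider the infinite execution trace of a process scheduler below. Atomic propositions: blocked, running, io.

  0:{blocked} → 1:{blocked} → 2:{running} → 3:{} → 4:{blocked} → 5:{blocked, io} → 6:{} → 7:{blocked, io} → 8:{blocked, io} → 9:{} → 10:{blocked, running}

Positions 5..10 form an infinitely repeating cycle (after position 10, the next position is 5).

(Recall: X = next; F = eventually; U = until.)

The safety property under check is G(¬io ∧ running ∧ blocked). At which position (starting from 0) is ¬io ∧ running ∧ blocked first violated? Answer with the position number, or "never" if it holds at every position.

At position 0 the labels are {blocked}, so ¬io ∧ running ∧ blocked is false there. This is the first violation.

0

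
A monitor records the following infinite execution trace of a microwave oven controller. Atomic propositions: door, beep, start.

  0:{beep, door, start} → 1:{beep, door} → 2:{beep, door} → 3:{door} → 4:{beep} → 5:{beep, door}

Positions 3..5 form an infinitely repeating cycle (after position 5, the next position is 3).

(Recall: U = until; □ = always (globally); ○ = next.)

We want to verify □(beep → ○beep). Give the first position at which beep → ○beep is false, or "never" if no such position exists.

2

Check beep → ○beep at each position in order: 0 ✓, 1 ✓.
At position 2 the labels are {beep, door} and the next position 3 has {door}, so beep → ○beep is false there. This is the first violation.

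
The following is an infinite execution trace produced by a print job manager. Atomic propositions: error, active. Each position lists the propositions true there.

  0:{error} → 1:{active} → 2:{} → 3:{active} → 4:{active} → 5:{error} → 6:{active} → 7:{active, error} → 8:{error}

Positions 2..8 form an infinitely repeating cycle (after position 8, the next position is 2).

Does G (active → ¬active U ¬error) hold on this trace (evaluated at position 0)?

No

active → ¬active U ¬error must hold at every position from 0 onward. It fails at position 7, so G (active → ¬active U ¬error) is false.
Positions where active holds: 1, 3, 4, 6, 7.
Check ¬active U ¬error at each: 1→ok, 3→ok, 4→ok, 6→ok, 7→fails.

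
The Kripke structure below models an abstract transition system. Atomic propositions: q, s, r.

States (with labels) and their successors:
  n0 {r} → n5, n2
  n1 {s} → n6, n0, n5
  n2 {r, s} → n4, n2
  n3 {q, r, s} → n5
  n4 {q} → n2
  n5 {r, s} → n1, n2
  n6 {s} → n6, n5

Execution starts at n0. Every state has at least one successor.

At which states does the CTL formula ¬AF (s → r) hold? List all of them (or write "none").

States satisfying s → r: {n0, n2, n3, n4, n5}.
States satisfying AF (s → r): {n0, n2, n3, n4, n5}.
States satisfying ¬AF (s → r): {n1, n6}.

{n1, n6}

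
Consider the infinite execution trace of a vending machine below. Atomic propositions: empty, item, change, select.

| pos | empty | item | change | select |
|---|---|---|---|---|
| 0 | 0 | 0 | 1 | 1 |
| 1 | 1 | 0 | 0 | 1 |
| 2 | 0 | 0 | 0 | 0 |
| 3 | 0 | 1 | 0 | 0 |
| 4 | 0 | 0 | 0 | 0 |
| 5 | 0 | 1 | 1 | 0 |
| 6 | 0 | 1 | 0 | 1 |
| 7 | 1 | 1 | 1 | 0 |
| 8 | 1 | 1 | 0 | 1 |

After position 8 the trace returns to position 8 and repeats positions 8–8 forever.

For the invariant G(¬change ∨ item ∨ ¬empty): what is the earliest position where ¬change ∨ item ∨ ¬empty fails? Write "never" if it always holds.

¬change ∨ item ∨ ¬empty holds at every position 0..8, and those are all the positions the trace ever visits, so the invariant G(¬change ∨ item ∨ ¬empty) is never violated.

never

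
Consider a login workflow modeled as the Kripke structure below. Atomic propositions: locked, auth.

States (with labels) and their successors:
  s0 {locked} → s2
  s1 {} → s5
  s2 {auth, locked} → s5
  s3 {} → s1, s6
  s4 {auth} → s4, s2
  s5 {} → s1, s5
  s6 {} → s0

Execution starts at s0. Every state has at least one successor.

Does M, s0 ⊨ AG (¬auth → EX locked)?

States satisfying ¬auth → EX locked: {s0, s2, s4, s6}.
States satisfying AG (¬auth → EX locked): ∅.
s1 is reachable from s0 and violates ¬auth → EX locked, so AG fails at s0.
s0 ∉ Sat(AG (¬auth → EX locked)).

Violated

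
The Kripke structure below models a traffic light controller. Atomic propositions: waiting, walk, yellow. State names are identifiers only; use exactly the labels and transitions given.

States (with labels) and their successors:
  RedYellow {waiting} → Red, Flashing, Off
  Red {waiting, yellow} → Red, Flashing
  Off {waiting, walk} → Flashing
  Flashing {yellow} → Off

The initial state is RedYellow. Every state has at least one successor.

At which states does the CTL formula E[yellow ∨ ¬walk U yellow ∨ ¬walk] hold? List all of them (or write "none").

{RedYellow, Red, Flashing}

States satisfying yellow ∨ ¬walk: {RedYellow, Red, Flashing}.
States satisfying E[yellow ∨ ¬walk U yellow ∨ ¬walk]: {RedYellow, Red, Flashing}.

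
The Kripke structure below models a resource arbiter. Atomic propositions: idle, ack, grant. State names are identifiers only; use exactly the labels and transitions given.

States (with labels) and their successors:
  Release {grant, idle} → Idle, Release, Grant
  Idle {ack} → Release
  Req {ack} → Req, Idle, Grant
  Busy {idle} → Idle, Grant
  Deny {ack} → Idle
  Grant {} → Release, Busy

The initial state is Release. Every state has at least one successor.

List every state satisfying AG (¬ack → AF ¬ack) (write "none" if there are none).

{Release, Idle, Req, Busy, Deny, Grant}

States satisfying ¬ack → AF ¬ack: {Release, Idle, Req, Busy, Deny, Grant}.
States satisfying AG (¬ack → AF ¬ack): {Release, Idle, Req, Busy, Deny, Grant}.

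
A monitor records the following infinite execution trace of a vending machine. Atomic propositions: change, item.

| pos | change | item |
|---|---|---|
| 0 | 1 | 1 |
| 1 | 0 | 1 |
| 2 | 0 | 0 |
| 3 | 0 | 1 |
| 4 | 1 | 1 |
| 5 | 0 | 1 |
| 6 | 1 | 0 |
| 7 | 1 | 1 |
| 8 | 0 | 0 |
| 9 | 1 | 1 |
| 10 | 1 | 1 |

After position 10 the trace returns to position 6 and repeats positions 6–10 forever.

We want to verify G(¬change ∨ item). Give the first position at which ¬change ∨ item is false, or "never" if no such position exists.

Check ¬change ∨ item at each position in order: 0 ✓, 1 ✓, 2 ✓, 3 ✓, 4 ✓, 5 ✓.
At position 6 the labels are {change}, so ¬change ∨ item is false there. This is the first violation.

6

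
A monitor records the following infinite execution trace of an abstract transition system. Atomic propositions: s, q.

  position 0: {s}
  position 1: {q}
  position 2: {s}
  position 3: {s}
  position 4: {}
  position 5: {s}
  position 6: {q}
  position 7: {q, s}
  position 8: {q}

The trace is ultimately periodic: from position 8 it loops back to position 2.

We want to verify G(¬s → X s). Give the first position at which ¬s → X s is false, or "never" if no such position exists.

never

¬s → X s holds at every position 0..8, and those are all the positions the trace ever visits, so the invariant G(¬s → X s) is never violated.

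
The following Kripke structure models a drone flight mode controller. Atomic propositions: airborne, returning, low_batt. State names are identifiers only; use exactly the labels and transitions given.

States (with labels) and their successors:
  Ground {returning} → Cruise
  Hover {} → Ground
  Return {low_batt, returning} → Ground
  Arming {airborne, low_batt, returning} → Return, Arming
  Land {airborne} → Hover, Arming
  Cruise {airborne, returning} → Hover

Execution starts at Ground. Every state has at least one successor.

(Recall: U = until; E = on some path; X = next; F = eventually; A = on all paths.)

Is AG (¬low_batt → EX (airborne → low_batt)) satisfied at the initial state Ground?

States satisfying ¬low_batt → EX (airborne → low_batt): {Hover, Return, Arming, Land, Cruise}.
States satisfying AG (¬low_batt → EX (airborne → low_batt)): ∅.
Ground is reachable from Ground and violates ¬low_batt → EX (airborne → low_batt), so AG fails at Ground.
Ground ∉ Sat(AG (¬low_batt → EX (airborne → low_batt))).

No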